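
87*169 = 14703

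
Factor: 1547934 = 2^1 * 3^1 * 257989^1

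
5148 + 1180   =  6328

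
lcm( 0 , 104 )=0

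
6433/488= 6433/488 = 13.18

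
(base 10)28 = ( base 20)18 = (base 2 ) 11100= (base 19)19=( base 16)1C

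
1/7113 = 1/7113 = 0.00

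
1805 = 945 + 860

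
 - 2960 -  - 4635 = 1675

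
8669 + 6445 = 15114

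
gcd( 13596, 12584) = 44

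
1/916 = 1/916 = 0.00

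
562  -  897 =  - 335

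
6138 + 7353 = 13491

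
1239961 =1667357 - 427396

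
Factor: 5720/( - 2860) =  - 2^1=- 2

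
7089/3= 2363=2363.00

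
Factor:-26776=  - 2^3 * 3347^1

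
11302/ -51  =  - 11302/51  =  -221.61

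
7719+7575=15294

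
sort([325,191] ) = [191, 325] 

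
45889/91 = 45889/91  =  504.27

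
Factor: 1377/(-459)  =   - 3 = - 3^1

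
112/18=56/9 = 6.22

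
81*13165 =1066365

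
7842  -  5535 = 2307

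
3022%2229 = 793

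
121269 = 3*40423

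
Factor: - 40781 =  -13^1* 3137^1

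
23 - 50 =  - 27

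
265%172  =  93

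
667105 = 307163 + 359942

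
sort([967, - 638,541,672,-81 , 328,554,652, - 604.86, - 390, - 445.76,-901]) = [-901, - 638,  -  604.86, - 445.76, - 390,- 81,328, 541,  554,652,672,967 ] 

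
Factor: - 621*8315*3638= - 2^1 *3^3*5^1  *  17^1*23^1*107^1*1663^1 = - 18785231370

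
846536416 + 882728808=1729265224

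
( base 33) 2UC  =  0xC6C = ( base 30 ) 3g0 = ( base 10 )3180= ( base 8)6154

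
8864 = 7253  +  1611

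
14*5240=73360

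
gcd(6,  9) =3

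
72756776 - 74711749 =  -1954973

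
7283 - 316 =6967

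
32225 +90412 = 122637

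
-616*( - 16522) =10177552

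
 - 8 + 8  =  0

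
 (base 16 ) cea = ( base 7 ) 12432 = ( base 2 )110011101010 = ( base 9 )4473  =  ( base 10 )3306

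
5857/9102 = 5857/9102 =0.64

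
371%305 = 66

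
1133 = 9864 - 8731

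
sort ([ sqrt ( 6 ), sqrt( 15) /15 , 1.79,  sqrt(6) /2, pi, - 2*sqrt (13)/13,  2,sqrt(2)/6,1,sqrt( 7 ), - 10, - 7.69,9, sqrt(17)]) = [-10,- 7.69,-2*sqrt( 13 )/13,sqrt( 2) /6, sqrt( 15) /15, 1,sqrt(6 ) /2 , 1.79, 2 , sqrt( 6 ), sqrt(7),  pi,  sqrt( 17),9] 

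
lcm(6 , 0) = 0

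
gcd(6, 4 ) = 2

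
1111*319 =354409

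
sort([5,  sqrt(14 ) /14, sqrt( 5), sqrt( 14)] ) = [sqrt( 14 ) /14, sqrt( 5 ), sqrt( 14 )  ,  5]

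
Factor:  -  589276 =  - 2^2*147319^1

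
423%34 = 15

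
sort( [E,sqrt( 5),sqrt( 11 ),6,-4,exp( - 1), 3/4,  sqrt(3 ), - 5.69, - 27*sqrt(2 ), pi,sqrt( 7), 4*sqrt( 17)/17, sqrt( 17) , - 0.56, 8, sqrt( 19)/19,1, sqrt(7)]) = [ - 27*sqrt( 2 ), - 5.69, - 4,-0.56, sqrt( 19)/19,exp( - 1), 3/4 , 4*sqrt(17)/17, 1, sqrt( 3),sqrt( 5),sqrt ( 7), sqrt(7) , E,  pi,  sqrt(11),sqrt (17 ),6,  8 ]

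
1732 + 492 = 2224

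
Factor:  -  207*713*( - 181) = 3^2  *  23^2*31^1*181^1 = 26713971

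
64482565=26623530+37859035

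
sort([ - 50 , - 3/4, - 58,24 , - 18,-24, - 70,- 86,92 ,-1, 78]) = [-86, - 70,  -  58, -50,-24, - 18 , - 1,-3/4,24, 78  ,  92 ]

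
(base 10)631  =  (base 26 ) O7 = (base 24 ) 127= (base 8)1167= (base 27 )NA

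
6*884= 5304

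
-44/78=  - 22/39 = - 0.56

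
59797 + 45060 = 104857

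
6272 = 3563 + 2709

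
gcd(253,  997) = 1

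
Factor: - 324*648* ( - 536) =112534272 = 2^8*3^8 * 67^1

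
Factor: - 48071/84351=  - 3^(-1)*31^( - 1 )*53^1 = - 53/93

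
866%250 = 116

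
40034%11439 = 5717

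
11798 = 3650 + 8148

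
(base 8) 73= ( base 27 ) 25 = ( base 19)32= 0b111011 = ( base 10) 59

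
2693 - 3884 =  - 1191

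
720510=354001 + 366509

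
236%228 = 8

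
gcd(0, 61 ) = 61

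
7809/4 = 7809/4 = 1952.25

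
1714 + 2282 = 3996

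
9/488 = 9/488=0.02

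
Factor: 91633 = 43^1  *  2131^1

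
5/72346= 5/72346 = 0.00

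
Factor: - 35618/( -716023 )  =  3238/65093 =2^1*7^(-1)*17^( - 1 )*547^( - 1)*1619^1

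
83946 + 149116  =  233062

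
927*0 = 0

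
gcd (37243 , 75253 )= 1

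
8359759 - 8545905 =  - 186146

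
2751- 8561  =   - 5810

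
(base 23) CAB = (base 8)14675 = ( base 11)4a50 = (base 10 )6589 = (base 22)ddb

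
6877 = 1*6877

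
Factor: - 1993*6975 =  - 13901175= -  3^2 * 5^2*31^1*1993^1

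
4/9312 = 1/2328= 0.00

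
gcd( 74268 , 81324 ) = 36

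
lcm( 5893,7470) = 530370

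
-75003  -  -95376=20373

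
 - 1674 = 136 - 1810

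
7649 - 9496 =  - 1847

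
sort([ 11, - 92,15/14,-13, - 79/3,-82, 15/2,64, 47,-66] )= [-92,-82, - 66,-79/3,-13, 15/14,15/2,11, 47, 64 ] 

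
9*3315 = 29835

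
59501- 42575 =16926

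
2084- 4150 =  - 2066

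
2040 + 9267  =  11307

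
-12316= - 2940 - 9376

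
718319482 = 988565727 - 270246245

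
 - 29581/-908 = 29581/908 = 32.58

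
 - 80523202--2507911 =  - 78015291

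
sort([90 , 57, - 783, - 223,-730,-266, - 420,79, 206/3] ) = [  -  783, -730, - 420,  -  266, - 223, 57,206/3, 79,  90] 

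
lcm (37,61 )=2257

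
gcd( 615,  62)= 1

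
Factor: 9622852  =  2^2*317^1*7589^1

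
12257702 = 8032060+4225642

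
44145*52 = 2295540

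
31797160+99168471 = 130965631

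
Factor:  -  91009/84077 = -7^(- 1)*12011^ ( - 1)*91009^1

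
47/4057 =47/4057=0.01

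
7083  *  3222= 22821426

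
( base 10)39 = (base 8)47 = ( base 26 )1d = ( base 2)100111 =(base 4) 213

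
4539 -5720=  -  1181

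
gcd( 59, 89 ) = 1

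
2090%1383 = 707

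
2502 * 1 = 2502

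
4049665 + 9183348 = 13233013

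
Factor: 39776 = 2^5 *11^1*113^1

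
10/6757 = 10/6757 = 0.00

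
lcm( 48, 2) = 48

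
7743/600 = 2581/200 = 12.90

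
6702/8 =3351/4 = 837.75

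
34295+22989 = 57284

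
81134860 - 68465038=12669822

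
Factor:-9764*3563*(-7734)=269059146888  =  2^3*3^1*7^1*509^1*1289^1 *2441^1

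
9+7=16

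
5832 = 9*648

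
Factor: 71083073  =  337^1*210929^1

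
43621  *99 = 4318479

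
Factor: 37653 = 3^1*7^1*11^1 * 163^1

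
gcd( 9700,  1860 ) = 20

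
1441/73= 1441/73 = 19.74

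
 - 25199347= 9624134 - 34823481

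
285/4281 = 95/1427 = 0.07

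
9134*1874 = 17117116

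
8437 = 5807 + 2630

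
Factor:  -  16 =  - 2^4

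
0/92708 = 0 = 0.00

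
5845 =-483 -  - 6328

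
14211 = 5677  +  8534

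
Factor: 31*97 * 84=252588 =2^2*3^1*7^1*31^1  *  97^1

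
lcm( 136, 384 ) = 6528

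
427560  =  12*35630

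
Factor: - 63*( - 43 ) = 2709 = 3^2*7^1*43^1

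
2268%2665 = 2268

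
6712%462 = 244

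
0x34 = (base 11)48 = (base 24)24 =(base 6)124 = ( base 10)52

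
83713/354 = 83713/354 = 236.48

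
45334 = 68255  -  22921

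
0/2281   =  0= 0.00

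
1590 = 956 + 634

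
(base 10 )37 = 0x25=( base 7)52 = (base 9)41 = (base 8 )45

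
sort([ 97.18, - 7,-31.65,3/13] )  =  [ - 31.65, - 7, 3/13,97.18] 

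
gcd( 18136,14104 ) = 8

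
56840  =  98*580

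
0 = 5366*0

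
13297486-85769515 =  - 72472029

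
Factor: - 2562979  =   - 2562979^1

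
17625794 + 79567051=97192845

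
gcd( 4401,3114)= 9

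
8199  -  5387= 2812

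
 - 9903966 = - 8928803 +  - 975163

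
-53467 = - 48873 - 4594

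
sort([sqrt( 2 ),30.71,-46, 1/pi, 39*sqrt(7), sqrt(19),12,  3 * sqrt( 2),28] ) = [-46, 1/pi,sqrt( 2), 3*sqrt(2) , sqrt(19),12, 28, 30.71, 39*sqrt(7) ]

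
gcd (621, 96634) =1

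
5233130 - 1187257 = 4045873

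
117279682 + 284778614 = 402058296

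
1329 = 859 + 470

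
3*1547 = 4641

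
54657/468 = 6073/52 = 116.79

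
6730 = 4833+1897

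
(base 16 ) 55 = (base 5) 320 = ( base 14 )61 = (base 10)85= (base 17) 50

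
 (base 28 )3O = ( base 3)11000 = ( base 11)99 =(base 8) 154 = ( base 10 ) 108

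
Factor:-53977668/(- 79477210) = 2^1*3^1*5^ ( - 1)*17^ ( - 1 )*53^( -1) * 151^1*8821^(  -  1) * 29789^1 = 26988834/39738605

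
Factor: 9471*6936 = 2^3*3^2*7^1*11^1*17^2*41^1= 65690856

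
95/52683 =95/52683 = 0.00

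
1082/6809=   1082/6809= 0.16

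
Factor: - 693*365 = - 3^2*5^1*7^1 *11^1*73^1=- 252945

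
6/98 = 3/49 = 0.06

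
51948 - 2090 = 49858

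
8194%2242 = 1468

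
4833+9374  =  14207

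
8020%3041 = 1938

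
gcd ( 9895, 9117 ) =1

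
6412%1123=797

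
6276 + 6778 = 13054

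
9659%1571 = 233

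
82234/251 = 82234/251 = 327.63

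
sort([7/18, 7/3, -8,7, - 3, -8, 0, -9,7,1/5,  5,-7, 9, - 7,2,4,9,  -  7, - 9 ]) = [  -  9,-9,  -  8, - 8, - 7,  -  7,  -  7,-3 , 0,1/5,7/18, 2 , 7/3,4, 5,7, 7,9 , 9] 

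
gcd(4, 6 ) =2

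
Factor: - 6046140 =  - 2^2 *3^1*5^1*100769^1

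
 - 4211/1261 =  -4  +  833/1261 = - 3.34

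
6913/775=8+23/25 = 8.92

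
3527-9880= - 6353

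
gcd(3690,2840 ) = 10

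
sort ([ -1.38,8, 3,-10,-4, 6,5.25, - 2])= [ - 10,-4, - 2, - 1.38 , 3,5.25,6,8] 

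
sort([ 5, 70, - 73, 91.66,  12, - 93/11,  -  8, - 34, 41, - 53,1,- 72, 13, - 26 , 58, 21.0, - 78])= [- 78, - 73, - 72, -53, - 34,-26, - 93/11, - 8,  1, 5,12,  13,21.0, 41 , 58,70, 91.66]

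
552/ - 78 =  - 92/13 = - 7.08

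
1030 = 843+187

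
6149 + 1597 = 7746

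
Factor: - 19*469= -8911 = - 7^1*19^1 * 67^1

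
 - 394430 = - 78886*5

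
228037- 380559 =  - 152522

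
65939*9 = 593451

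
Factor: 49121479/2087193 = 3^( - 1 ) *11^1*19^1*53^(-1 )*97^1*2423^1*13127^( - 1 )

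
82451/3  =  27483 + 2/3 = 27483.67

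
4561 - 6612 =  - 2051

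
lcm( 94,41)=3854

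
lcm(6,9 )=18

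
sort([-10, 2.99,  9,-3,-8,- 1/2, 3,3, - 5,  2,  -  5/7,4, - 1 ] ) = [ - 10, -8,-5, - 3,-1, - 5/7,-1/2 , 2,2.99,3, 3,4, 9] 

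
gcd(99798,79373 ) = 1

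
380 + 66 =446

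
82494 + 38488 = 120982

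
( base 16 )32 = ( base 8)62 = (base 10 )50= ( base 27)1N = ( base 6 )122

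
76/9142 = 38/4571= 0.01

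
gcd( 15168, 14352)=48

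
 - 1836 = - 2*918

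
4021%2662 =1359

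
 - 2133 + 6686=4553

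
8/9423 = 8/9423= 0.00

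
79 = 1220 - 1141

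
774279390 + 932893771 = 1707173161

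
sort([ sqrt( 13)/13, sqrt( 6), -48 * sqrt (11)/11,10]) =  [ - 48*sqrt(11)/11, sqrt(13 )/13, sqrt(6),10]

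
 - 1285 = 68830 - 70115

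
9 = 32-23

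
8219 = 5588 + 2631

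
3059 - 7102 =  - 4043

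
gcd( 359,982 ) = 1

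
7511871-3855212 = 3656659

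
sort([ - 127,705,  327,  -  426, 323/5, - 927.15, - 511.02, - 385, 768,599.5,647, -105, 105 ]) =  [ - 927.15,-511.02,- 426, - 385, - 127 , - 105, 323/5, 105,327 , 599.5,  647, 705,768]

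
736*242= 178112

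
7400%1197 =218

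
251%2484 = 251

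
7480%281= 174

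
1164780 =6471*180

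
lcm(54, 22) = 594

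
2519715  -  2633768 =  - 114053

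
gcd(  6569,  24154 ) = 1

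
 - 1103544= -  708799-394745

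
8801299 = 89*98891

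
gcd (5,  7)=1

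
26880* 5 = 134400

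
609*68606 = 41781054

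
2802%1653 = 1149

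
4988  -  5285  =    -  297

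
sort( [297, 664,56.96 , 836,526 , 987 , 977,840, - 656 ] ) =[ - 656,56.96 , 297, 526,664,  836,  840, 977,987 ] 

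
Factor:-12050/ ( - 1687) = 2^1 *5^2*7^( - 1) = 50/7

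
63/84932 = 63/84932 = 0.00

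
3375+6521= 9896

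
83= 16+67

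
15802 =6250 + 9552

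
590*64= 37760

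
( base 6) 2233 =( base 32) GD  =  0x20d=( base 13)315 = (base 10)525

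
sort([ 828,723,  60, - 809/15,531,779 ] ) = [-809/15,60, 531,723,779,828] 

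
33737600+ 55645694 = 89383294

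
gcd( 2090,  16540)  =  10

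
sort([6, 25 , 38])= [6, 25 , 38] 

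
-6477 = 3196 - 9673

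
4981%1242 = 13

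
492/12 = 41   =  41.00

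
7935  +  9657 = 17592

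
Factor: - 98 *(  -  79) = 2^1*7^2*79^1 = 7742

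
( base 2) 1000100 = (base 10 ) 68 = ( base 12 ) 58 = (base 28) 2c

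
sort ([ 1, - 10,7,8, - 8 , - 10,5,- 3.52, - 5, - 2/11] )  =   [- 10,  -  10, - 8, - 5,  -  3.52,  -  2/11, 1, 5,7,8]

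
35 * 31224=1092840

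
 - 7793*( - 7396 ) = 57637028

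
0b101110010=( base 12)26A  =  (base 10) 370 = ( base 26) E6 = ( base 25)EK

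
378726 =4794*79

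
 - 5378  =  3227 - 8605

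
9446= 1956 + 7490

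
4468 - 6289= - 1821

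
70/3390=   7/339 = 0.02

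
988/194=494/97 =5.09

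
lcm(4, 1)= 4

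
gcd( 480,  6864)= 48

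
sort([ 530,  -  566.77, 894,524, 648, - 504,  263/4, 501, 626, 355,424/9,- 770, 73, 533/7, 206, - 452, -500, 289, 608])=[ - 770, - 566.77 ,- 504, - 500, - 452,424/9,  263/4,  73,533/7, 206,289, 355, 501  ,  524,530,608,626, 648, 894]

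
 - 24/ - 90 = 4/15 = 0.27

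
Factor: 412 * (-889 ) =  - 366268 = - 2^2*7^1*103^1*127^1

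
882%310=262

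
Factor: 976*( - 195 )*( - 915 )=174142800=2^4*3^2*5^2*13^1*61^2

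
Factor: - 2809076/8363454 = -1404538/4181727  =  - 2^1*3^(- 1)* 11^( - 1 )*126719^(  -  1)*702269^1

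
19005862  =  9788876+9216986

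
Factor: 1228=2^2*307^1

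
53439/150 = 17813/50  =  356.26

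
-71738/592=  - 35869/296=   -  121.18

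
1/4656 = 1/4656 = 0.00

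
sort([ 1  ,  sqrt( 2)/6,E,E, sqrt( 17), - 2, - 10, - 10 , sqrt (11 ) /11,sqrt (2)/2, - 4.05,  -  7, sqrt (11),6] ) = [ - 10, - 10, - 7,  -  4.05, - 2,sqrt( 2)/6, sqrt(11)/11,  sqrt(2)/2  ,  1, E,E, sqrt ( 11 ),sqrt( 17) , 6] 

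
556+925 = 1481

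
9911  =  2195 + 7716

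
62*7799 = 483538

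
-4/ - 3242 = 2/1621=0.00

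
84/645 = 28/215 = 0.13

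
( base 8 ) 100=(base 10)64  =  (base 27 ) 2A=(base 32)20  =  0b1000000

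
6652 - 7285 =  - 633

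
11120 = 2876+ 8244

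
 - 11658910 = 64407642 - 76066552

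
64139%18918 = 7385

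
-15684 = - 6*2614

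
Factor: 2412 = 2^2* 3^2*67^1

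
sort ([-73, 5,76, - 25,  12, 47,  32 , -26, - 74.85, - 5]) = [ - 74.85, - 73 ,-26, - 25, - 5, 5, 12, 32, 47, 76]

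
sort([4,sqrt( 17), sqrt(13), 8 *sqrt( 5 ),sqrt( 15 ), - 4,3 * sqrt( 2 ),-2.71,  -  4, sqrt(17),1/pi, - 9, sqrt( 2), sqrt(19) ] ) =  [ - 9, - 4, - 4, - 2.71, 1/pi,sqrt(2 ),sqrt( 13 ),sqrt ( 15), 4,sqrt ( 17 ),sqrt ( 17 ),3*sqrt( 2 ),sqrt( 19 ),8*sqrt( 5 ) ]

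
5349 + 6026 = 11375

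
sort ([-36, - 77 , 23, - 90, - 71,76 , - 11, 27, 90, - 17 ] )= [-90, - 77, - 71,  -  36, - 17, - 11, 23,  27,76, 90]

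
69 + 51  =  120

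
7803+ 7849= 15652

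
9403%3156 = 3091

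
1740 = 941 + 799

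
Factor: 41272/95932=2^1* 7^1*11^1*29^( - 1) * 67^1 *827^(  -  1) = 10318/23983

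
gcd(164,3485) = 41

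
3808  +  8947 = 12755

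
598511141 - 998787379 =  - 400276238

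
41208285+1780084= 42988369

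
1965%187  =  95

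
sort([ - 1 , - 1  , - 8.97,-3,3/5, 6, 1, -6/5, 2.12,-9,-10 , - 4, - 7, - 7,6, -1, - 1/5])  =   [ - 10, - 9,  -  8.97, - 7, - 7, - 4, - 3, - 6/5, - 1, - 1, - 1,- 1/5 , 3/5, 1, 2.12,  6, 6]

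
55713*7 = 389991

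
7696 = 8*962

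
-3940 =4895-8835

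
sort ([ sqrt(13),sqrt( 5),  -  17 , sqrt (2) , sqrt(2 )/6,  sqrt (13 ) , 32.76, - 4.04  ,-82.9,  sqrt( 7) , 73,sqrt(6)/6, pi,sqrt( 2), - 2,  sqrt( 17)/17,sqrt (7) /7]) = [-82.9 , - 17, - 4.04 , -2 , sqrt(  2)/6,sqrt(17)/17 , sqrt(7 )/7 , sqrt(6)/6 , sqrt(2 ), sqrt(2), sqrt( 5 ), sqrt( 7 ),  pi , sqrt ( 13), sqrt( 13),32.76,73]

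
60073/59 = 60073/59 = 1018.19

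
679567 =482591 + 196976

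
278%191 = 87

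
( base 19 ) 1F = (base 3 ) 1021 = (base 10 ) 34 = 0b100010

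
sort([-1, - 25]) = [ - 25, - 1 ] 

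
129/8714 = 129/8714 = 0.01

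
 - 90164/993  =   - 91+199/993 = - 90.80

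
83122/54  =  1539 + 8/27 = 1539.30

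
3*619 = 1857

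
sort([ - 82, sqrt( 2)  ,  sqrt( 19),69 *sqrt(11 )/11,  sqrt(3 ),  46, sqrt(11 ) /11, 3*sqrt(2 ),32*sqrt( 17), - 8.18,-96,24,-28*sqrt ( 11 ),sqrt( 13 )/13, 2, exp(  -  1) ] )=[ -96, - 28*sqrt( 11 ) , - 82, - 8.18,sqrt( 13)/13, sqrt( 11 ) /11 , exp( - 1),sqrt( 2), sqrt( 3 )  ,  2, 3*sqrt( 2 ),sqrt(19 ), 69*sqrt(11)/11,24, 46,  32* sqrt( 17 )]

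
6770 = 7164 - 394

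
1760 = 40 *44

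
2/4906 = 1/2453= 0.00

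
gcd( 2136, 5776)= 8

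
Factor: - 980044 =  - 2^2*13^1*47^1*401^1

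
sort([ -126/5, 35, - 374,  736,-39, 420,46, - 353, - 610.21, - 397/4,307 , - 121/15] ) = [ - 610.21,-374, - 353, - 397/4,  -  39, - 126/5, - 121/15,35,46,307, 420,736]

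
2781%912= 45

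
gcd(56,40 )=8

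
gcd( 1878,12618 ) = 6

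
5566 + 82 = 5648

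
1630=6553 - 4923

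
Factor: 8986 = 2^1*4493^1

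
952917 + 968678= 1921595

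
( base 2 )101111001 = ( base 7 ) 1046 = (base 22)h3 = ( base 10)377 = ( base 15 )1A2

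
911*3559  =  3242249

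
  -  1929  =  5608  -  7537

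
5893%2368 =1157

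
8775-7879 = 896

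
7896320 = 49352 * 160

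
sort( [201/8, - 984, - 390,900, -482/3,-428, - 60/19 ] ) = [ - 984, - 428, - 390,-482/3, - 60/19,201/8,900 ]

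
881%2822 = 881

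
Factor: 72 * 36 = 2592 = 2^5*3^4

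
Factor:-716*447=-320052 =- 2^2*3^1*149^1*179^1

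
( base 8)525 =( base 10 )341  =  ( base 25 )dg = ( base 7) 665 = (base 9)418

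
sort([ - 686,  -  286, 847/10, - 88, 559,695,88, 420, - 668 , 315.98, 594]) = [ - 686, - 668, - 286, - 88,  847/10 , 88, 315.98, 420, 559, 594,695 ]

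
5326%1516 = 778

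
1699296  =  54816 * 31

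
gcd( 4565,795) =5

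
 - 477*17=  - 8109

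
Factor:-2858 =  - 2^1*1429^1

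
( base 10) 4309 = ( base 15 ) 1424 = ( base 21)9g4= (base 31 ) 4F0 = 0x10d5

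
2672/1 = 2672 = 2672.00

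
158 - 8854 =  - 8696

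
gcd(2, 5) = 1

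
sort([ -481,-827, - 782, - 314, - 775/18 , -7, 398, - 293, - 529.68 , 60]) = [ - 827, - 782, - 529.68, - 481,  -  314,  -  293, - 775/18, - 7, 60,398] 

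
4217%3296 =921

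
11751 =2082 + 9669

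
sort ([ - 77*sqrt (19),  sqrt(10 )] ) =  [ - 77*sqrt(19), sqrt (10)] 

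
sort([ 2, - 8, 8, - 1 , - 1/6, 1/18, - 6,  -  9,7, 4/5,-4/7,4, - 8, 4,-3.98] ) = [ - 9, - 8,-8 ,-6,  -  3.98, - 1,-4/7,- 1/6, 1/18,  4/5, 2,4,4 , 7,8]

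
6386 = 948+5438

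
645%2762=645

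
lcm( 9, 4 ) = 36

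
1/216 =1/216= 0.00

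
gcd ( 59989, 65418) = 1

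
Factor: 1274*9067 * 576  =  2^7*3^2 * 7^2*13^1*9067^1 = 6653582208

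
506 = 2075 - 1569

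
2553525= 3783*675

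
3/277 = 3/277 = 0.01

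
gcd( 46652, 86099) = 1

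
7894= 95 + 7799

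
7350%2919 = 1512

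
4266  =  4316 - 50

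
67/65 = 1 + 2/65 = 1.03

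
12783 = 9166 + 3617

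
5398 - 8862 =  - 3464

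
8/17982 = 4/8991 =0.00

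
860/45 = 172/9 = 19.11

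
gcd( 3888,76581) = 9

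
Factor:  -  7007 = -7^2*11^1*13^1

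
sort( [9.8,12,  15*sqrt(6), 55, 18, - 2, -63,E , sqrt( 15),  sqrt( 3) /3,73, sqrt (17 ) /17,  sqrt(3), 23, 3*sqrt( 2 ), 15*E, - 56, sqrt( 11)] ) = [  -  63,-56, - 2,sqrt( 17 )/17  ,  sqrt(3 )/3, sqrt( 3),E,sqrt( 11) , sqrt( 15 ),  3*sqrt( 2), 9.8,12,18,23 , 15 * sqrt(6), 15*  E,55,  73 ]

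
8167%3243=1681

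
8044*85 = 683740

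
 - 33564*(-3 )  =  100692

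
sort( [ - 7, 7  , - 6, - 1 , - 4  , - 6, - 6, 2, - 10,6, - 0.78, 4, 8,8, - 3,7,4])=[ - 10, - 7, - 6, - 6, - 6, - 4, - 3, - 1, - 0.78, 2, 4 , 4, 6, 7, 7, 8, 8]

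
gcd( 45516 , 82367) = 1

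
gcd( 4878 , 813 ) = 813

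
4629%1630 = 1369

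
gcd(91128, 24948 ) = 12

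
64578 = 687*94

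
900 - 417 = 483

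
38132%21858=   16274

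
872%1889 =872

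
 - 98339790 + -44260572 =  - 142600362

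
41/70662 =41/70662=0.00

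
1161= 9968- 8807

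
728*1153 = 839384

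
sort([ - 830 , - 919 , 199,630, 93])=[ - 919, - 830, 93 , 199, 630]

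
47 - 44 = 3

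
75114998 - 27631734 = 47483264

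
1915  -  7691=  - 5776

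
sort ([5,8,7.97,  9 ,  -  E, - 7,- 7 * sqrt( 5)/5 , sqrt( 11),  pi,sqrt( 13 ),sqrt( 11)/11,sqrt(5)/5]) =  [ - 7,  -  7*sqrt( 5)/5,- E,sqrt( 11 ) /11, sqrt (5)/5,pi, sqrt( 11),  sqrt( 13),5, 7.97,  8, 9] 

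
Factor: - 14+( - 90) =  -  2^3*13^1= - 104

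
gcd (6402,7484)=2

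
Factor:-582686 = -2^1*13^1 *73^1*307^1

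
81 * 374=30294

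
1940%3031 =1940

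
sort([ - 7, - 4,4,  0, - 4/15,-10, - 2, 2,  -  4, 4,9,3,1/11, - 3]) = [-10, - 7, - 4, - 4,-3, - 2, - 4/15,0, 1/11, 2, 3, 4, 4, 9]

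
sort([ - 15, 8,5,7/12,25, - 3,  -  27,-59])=[ - 59, - 27, - 15,-3,7/12 , 5, 8, 25]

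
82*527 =43214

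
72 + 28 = 100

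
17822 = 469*38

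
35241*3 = 105723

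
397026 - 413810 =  - 16784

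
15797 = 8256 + 7541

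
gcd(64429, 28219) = 1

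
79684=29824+49860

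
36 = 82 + -46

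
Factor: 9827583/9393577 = 3^1*97^( - 1)*113^( - 1) * 857^( - 1 )*1487^1* 2203^1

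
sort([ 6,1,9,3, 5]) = [ 1  ,  3 , 5, 6,9]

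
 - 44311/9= - 44311/9=- 4923.44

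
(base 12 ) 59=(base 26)2H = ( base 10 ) 69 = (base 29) 2B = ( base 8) 105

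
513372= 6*85562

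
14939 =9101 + 5838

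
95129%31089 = 1862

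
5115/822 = 6+61/274 = 6.22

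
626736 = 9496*66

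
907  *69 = 62583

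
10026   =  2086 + 7940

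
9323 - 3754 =5569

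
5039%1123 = 547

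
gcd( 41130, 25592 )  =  914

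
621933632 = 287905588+334028044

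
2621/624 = 4 + 125/624 = 4.20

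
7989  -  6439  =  1550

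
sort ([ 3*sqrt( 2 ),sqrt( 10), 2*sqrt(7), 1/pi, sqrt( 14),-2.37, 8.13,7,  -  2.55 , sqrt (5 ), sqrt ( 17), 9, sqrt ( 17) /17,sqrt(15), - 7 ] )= [ - 7,  -  2.55, - 2.37,sqrt( 17)/17,1/pi,sqrt( 5), sqrt(10) , sqrt(14),sqrt( 15),sqrt(17), 3*sqrt( 2),2 *sqrt(7 ),7,8.13,9]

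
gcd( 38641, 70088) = 1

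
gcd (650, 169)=13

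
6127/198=30  +  17/18 = 30.94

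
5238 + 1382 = 6620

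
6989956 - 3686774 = 3303182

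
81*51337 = 4158297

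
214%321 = 214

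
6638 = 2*3319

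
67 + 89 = 156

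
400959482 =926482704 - 525523222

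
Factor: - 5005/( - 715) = 7^1 = 7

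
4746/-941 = -4746/941 = -5.04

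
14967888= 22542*664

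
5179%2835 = 2344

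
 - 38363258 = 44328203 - 82691461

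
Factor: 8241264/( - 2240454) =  - 2^3 * 3^3 * 313^( - 1 )*1193^ (  -  1 )*6359^1 = - 1373544/373409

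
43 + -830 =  - 787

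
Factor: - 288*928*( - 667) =178265088= 2^10*3^2*23^1*29^2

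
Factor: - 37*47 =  - 37^1*47^1 = -  1739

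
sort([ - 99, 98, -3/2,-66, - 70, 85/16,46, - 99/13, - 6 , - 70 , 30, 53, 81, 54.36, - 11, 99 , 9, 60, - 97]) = [ - 99, - 97, - 70,-70, - 66,  -  11 , - 99/13,-6, - 3/2,85/16,9, 30, 46,53, 54.36, 60 , 81, 98,  99] 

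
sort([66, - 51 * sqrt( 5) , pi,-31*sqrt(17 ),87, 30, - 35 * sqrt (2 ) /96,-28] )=[ -31*sqrt( 17), - 51*sqrt ( 5 ), - 28,-35*sqrt(2)/96, pi, 30, 66, 87 ]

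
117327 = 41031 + 76296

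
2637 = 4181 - 1544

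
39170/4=9792+1/2= 9792.50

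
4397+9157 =13554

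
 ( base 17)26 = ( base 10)40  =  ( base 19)22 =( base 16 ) 28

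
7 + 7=14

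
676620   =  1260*537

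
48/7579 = 48/7579 = 0.01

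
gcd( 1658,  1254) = 2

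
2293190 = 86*26665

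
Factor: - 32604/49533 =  - 2^2 * 13^1* 79^( - 1)  =  - 52/79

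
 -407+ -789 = - 1196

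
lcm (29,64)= 1856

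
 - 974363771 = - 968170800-6192971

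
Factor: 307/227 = 227^(- 1 )*307^1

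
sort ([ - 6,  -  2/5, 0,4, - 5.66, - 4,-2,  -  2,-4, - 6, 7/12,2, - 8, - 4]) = [ - 8, - 6, -6, - 5.66, -4, - 4 ,-4,-2, - 2, - 2/5, 0,7/12,  2, 4]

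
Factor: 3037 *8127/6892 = 2^( - 2 )*3^3* 7^1*43^1*1723^( - 1 ) * 3037^1 =24681699/6892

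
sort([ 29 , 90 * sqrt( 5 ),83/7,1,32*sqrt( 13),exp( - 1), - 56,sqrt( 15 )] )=[-56, exp(-1 ),1 , sqrt( 15 ) , 83/7,  29,32*sqrt( 13 ), 90*sqrt( 5)]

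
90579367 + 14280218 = 104859585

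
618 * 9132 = 5643576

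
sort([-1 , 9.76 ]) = [ - 1,9.76 ] 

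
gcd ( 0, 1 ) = 1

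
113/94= 113/94=1.20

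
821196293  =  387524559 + 433671734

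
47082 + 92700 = 139782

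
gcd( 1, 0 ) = 1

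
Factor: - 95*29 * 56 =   -  2^3*5^1 * 7^1 * 19^1 * 29^1 = -154280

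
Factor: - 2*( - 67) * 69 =9246 = 2^1 * 3^1*23^1*67^1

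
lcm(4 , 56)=56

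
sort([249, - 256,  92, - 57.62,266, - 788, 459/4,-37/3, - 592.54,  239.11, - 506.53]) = [ - 788, - 592.54, - 506.53, - 256,-57.62,  -  37/3,92,459/4, 239.11 , 249, 266]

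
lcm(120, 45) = 360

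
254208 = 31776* 8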